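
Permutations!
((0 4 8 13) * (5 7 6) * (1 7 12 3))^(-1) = (0 13 8 4)(1 3 12 5 6 7)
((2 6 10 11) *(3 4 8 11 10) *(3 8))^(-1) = (2 11 8 6)(3 4)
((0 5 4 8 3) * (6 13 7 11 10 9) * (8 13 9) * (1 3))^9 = ((0 5 4 13 7 11 10 8 1 3)(6 9))^9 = (0 3 1 8 10 11 7 13 4 5)(6 9)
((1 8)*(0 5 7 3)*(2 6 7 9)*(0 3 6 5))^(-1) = ((1 8)(2 5 9)(6 7))^(-1) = (1 8)(2 9 5)(6 7)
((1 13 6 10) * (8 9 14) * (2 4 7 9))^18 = ((1 13 6 10)(2 4 7 9 14 8))^18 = (14)(1 6)(10 13)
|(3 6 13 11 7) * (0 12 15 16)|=|(0 12 15 16)(3 6 13 11 7)|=20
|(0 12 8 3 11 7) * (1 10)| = |(0 12 8 3 11 7)(1 10)| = 6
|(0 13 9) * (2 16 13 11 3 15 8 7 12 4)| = |(0 11 3 15 8 7 12 4 2 16 13 9)| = 12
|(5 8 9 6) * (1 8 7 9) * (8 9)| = 6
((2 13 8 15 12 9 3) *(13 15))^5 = ((2 15 12 9 3)(8 13))^5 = (15)(8 13)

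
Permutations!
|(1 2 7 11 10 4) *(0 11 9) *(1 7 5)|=|(0 11 10 4 7 9)(1 2 5)|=6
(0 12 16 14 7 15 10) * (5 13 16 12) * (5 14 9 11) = [14, 1, 2, 3, 4, 13, 6, 15, 8, 11, 0, 5, 12, 16, 7, 10, 9] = (0 14 7 15 10)(5 13 16 9 11)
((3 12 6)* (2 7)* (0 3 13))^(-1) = (0 13 6 12 3)(2 7) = ((0 3 12 6 13)(2 7))^(-1)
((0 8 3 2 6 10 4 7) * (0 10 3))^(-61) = ((0 8)(2 6 3)(4 7 10))^(-61) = (0 8)(2 3 6)(4 10 7)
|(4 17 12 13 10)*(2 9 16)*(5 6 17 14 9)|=11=|(2 5 6 17 12 13 10 4 14 9 16)|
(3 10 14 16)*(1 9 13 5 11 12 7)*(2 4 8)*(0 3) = (0 3 10 14 16)(1 9 13 5 11 12 7)(2 4 8) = [3, 9, 4, 10, 8, 11, 6, 1, 2, 13, 14, 12, 7, 5, 16, 15, 0]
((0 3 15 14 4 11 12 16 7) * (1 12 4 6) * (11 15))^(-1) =((0 3 11 4 15 14 6 1 12 16 7))^(-1) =(0 7 16 12 1 6 14 15 4 11 3)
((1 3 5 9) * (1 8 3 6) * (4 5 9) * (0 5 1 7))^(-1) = ((0 5 4 1 6 7)(3 9 8))^(-1) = (0 7 6 1 4 5)(3 8 9)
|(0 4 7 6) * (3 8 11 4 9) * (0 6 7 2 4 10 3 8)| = 6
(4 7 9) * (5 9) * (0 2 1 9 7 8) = [2, 9, 1, 3, 8, 7, 6, 5, 0, 4] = (0 2 1 9 4 8)(5 7)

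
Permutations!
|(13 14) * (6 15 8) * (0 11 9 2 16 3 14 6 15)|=|(0 11 9 2 16 3 14 13 6)(8 15)|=18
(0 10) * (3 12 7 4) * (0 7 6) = [10, 1, 2, 12, 3, 5, 0, 4, 8, 9, 7, 11, 6] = (0 10 7 4 3 12 6)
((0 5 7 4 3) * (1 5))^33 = (0 7)(1 4)(3 5)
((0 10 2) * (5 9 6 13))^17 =(0 2 10)(5 9 6 13)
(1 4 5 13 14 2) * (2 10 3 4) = (1 2)(3 4 5 13 14 10) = [0, 2, 1, 4, 5, 13, 6, 7, 8, 9, 3, 11, 12, 14, 10]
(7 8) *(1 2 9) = [0, 2, 9, 3, 4, 5, 6, 8, 7, 1] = (1 2 9)(7 8)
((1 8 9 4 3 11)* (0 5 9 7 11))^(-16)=(11)(0 3 4 9 5)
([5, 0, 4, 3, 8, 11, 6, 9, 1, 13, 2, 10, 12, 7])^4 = (0 2)(1 10)(4 5)(7 9 13)(8 11)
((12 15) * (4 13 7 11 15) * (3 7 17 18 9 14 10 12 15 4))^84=((3 7 11 4 13 17 18 9 14 10 12))^84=(3 9 4 12 18 11 10 17 7 14 13)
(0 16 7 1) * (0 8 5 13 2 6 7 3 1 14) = (0 16 3 1 8 5 13 2 6 7 14) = [16, 8, 6, 1, 4, 13, 7, 14, 5, 9, 10, 11, 12, 2, 0, 15, 3]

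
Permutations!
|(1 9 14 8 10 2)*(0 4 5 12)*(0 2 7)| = 11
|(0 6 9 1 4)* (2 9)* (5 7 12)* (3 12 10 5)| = 6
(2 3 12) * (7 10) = (2 3 12)(7 10) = [0, 1, 3, 12, 4, 5, 6, 10, 8, 9, 7, 11, 2]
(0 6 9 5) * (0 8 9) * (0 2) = (0 6 2)(5 8 9) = [6, 1, 0, 3, 4, 8, 2, 7, 9, 5]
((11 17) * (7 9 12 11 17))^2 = ((17)(7 9 12 11))^2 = (17)(7 12)(9 11)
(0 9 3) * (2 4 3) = [9, 1, 4, 0, 3, 5, 6, 7, 8, 2] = (0 9 2 4 3)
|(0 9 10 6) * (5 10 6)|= 6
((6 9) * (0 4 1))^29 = (0 1 4)(6 9)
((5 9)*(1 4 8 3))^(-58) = ((1 4 8 3)(5 9))^(-58) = (9)(1 8)(3 4)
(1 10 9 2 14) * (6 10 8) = (1 8 6 10 9 2 14) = [0, 8, 14, 3, 4, 5, 10, 7, 6, 2, 9, 11, 12, 13, 1]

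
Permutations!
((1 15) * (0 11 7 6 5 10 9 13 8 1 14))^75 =((0 11 7 6 5 10 9 13 8 1 15 14))^75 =(0 6 9 1)(5 13 15 11)(7 10 8 14)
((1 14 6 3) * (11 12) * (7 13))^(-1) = (1 3 6 14)(7 13)(11 12)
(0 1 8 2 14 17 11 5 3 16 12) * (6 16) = (0 1 8 2 14 17 11 5 3 6 16 12) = [1, 8, 14, 6, 4, 3, 16, 7, 2, 9, 10, 5, 0, 13, 17, 15, 12, 11]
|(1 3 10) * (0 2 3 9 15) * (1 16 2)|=4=|(0 1 9 15)(2 3 10 16)|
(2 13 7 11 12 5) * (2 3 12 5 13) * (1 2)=(1 2)(3 12 13 7 11 5)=[0, 2, 1, 12, 4, 3, 6, 11, 8, 9, 10, 5, 13, 7]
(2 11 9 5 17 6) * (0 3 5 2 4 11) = (0 3 5 17 6 4 11 9 2) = [3, 1, 0, 5, 11, 17, 4, 7, 8, 2, 10, 9, 12, 13, 14, 15, 16, 6]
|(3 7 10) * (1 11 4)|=|(1 11 4)(3 7 10)|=3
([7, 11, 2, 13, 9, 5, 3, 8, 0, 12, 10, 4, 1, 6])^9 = (13)(1 12 9 4 11)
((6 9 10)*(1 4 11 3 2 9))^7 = ((1 4 11 3 2 9 10 6))^7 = (1 6 10 9 2 3 11 4)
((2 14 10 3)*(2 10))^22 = (14) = ((2 14)(3 10))^22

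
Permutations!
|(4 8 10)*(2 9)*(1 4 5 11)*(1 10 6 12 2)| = 21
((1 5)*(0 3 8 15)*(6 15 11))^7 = (0 3 8 11 6 15)(1 5)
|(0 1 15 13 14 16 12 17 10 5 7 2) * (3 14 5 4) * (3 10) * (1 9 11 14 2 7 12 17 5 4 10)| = 8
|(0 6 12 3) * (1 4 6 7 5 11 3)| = 20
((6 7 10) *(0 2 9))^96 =(10)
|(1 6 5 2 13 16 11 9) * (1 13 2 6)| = 4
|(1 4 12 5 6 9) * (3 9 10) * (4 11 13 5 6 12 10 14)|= 11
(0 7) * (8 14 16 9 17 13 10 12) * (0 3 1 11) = (0 7 3 1 11)(8 14 16 9 17 13 10 12) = [7, 11, 2, 1, 4, 5, 6, 3, 14, 17, 12, 0, 8, 10, 16, 15, 9, 13]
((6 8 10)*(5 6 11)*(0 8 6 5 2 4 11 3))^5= ((0 8 10 3)(2 4 11))^5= (0 8 10 3)(2 11 4)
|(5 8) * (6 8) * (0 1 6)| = 5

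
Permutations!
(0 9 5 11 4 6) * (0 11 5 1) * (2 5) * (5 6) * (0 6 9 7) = [7, 6, 9, 3, 5, 2, 11, 0, 8, 1, 10, 4] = (0 7)(1 6 11 4 5 2 9)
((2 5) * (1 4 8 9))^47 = ((1 4 8 9)(2 5))^47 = (1 9 8 4)(2 5)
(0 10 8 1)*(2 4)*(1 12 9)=(0 10 8 12 9 1)(2 4)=[10, 0, 4, 3, 2, 5, 6, 7, 12, 1, 8, 11, 9]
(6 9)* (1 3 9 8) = (1 3 9 6 8) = [0, 3, 2, 9, 4, 5, 8, 7, 1, 6]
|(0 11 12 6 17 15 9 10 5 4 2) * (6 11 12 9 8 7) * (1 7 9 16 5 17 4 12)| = 60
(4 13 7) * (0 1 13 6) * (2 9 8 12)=(0 1 13 7 4 6)(2 9 8 12)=[1, 13, 9, 3, 6, 5, 0, 4, 12, 8, 10, 11, 2, 7]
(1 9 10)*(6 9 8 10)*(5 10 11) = (1 8 11 5 10)(6 9) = [0, 8, 2, 3, 4, 10, 9, 7, 11, 6, 1, 5]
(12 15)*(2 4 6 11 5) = (2 4 6 11 5)(12 15) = [0, 1, 4, 3, 6, 2, 11, 7, 8, 9, 10, 5, 15, 13, 14, 12]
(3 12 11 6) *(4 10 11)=[0, 1, 2, 12, 10, 5, 3, 7, 8, 9, 11, 6, 4]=(3 12 4 10 11 6)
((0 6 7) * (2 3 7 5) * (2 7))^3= (0 7 5 6)(2 3)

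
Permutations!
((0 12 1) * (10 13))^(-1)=((0 12 1)(10 13))^(-1)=(0 1 12)(10 13)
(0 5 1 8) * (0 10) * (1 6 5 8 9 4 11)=[8, 9, 2, 3, 11, 6, 5, 7, 10, 4, 0, 1]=(0 8 10)(1 9 4 11)(5 6)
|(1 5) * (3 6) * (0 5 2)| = |(0 5 1 2)(3 6)| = 4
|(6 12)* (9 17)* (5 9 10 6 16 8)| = 8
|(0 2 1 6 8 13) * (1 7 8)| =10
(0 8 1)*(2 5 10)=(0 8 1)(2 5 10)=[8, 0, 5, 3, 4, 10, 6, 7, 1, 9, 2]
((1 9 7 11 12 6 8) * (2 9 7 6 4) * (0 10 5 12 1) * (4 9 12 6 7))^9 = ((0 10 5 6 8)(1 4 2 12 9 7 11))^9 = (0 8 6 5 10)(1 2 9 11 4 12 7)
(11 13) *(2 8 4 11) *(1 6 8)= (1 6 8 4 11 13 2)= [0, 6, 1, 3, 11, 5, 8, 7, 4, 9, 10, 13, 12, 2]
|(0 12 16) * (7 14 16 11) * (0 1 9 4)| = 9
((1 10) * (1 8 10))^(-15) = ((8 10))^(-15) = (8 10)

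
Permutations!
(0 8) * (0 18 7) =[8, 1, 2, 3, 4, 5, 6, 0, 18, 9, 10, 11, 12, 13, 14, 15, 16, 17, 7] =(0 8 18 7)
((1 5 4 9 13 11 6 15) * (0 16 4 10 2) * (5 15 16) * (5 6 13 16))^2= ((0 6 5 10 2)(1 15)(4 9 16)(11 13))^2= (0 5 2 6 10)(4 16 9)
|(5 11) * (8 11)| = 3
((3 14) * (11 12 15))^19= (3 14)(11 12 15)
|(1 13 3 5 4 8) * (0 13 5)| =12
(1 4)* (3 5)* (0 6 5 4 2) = (0 6 5 3 4 1 2) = [6, 2, 0, 4, 1, 3, 5]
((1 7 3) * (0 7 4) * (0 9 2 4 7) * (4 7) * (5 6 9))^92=(1 9)(2 4)(3 6)(5 7)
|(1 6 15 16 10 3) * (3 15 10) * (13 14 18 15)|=|(1 6 10 13 14 18 15 16 3)|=9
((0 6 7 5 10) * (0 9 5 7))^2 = ((0 6)(5 10 9))^2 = (5 9 10)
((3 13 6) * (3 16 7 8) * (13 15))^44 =(3 13 16 8 15 6 7)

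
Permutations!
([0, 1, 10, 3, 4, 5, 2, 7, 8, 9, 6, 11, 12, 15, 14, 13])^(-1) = (2 6 10)(13 15)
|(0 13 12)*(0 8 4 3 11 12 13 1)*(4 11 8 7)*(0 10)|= 6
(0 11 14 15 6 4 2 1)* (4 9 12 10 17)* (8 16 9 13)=(0 11 14 15 6 13 8 16 9 12 10 17 4 2 1)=[11, 0, 1, 3, 2, 5, 13, 7, 16, 12, 17, 14, 10, 8, 15, 6, 9, 4]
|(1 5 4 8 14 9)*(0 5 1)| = 6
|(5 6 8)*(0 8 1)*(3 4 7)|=|(0 8 5 6 1)(3 4 7)|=15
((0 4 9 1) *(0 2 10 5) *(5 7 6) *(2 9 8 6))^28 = (0 6 4 5 8)(2 10 7)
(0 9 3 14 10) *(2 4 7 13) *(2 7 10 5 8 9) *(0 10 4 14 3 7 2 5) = [5, 1, 14, 3, 4, 8, 6, 13, 9, 7, 10, 11, 12, 2, 0] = (0 5 8 9 7 13 2 14)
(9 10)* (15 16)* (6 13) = (6 13)(9 10)(15 16) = [0, 1, 2, 3, 4, 5, 13, 7, 8, 10, 9, 11, 12, 6, 14, 16, 15]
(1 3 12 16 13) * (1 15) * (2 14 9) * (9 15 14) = (1 3 12 16 13 14 15)(2 9) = [0, 3, 9, 12, 4, 5, 6, 7, 8, 2, 10, 11, 16, 14, 15, 1, 13]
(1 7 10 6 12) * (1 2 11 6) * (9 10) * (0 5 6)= (0 5 6 12 2 11)(1 7 9 10)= [5, 7, 11, 3, 4, 6, 12, 9, 8, 10, 1, 0, 2]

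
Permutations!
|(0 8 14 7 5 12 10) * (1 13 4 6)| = 28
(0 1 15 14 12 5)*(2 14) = (0 1 15 2 14 12 5) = [1, 15, 14, 3, 4, 0, 6, 7, 8, 9, 10, 11, 5, 13, 12, 2]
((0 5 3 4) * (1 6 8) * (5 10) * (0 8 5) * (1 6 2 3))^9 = (0 10)(1 3 8 5 2 4 6)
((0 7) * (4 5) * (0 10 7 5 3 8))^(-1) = ((0 5 4 3 8)(7 10))^(-1) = (0 8 3 4 5)(7 10)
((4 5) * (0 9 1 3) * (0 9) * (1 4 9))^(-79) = ((1 3)(4 5 9))^(-79) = (1 3)(4 9 5)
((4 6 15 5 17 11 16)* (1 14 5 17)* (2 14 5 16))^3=(1 5)(2 4 17 14 6 11 16 15)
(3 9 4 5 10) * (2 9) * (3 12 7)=[0, 1, 9, 2, 5, 10, 6, 3, 8, 4, 12, 11, 7]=(2 9 4 5 10 12 7 3)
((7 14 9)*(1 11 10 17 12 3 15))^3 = (1 17 15 10 3 11 12)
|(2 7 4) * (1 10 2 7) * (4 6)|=3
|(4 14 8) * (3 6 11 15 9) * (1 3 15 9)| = 6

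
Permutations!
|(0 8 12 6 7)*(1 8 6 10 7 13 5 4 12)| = 8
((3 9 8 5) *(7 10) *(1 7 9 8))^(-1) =((1 7 10 9)(3 8 5))^(-1) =(1 9 10 7)(3 5 8)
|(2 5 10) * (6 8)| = 6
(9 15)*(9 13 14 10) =(9 15 13 14 10) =[0, 1, 2, 3, 4, 5, 6, 7, 8, 15, 9, 11, 12, 14, 10, 13]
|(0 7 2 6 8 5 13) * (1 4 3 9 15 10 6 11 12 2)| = 12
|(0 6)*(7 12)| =|(0 6)(7 12)| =2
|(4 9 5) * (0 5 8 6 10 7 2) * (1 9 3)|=|(0 5 4 3 1 9 8 6 10 7 2)|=11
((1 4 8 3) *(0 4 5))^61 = (0 4 8 3 1 5)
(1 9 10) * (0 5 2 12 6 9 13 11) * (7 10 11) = (0 5 2 12 6 9 11)(1 13 7 10) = [5, 13, 12, 3, 4, 2, 9, 10, 8, 11, 1, 0, 6, 7]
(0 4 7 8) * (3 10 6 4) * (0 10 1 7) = [3, 7, 2, 1, 0, 5, 4, 8, 10, 9, 6] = (0 3 1 7 8 10 6 4)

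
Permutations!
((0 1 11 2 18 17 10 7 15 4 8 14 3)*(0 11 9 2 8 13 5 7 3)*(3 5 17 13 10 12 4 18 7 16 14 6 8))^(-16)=((0 1 9 2 7 15 18 13 17 12 4 10 5 16 14)(3 11)(6 8))^(-16)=(0 14 16 5 10 4 12 17 13 18 15 7 2 9 1)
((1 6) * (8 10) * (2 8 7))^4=((1 6)(2 8 10 7))^4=(10)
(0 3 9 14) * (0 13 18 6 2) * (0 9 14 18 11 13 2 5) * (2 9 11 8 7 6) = (0 3 14 9 18 2 11 13 8 7 6 5) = [3, 1, 11, 14, 4, 0, 5, 6, 7, 18, 10, 13, 12, 8, 9, 15, 16, 17, 2]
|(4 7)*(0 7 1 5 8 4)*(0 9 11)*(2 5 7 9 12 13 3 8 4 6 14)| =33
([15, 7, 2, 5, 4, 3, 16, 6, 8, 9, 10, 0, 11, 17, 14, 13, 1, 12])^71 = (0 11 12 17 13 15)(1 16 6 7)(3 5)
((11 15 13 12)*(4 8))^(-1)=((4 8)(11 15 13 12))^(-1)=(4 8)(11 12 13 15)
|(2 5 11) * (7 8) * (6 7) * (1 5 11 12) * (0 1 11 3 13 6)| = 11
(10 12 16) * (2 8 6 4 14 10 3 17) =(2 8 6 4 14 10 12 16 3 17) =[0, 1, 8, 17, 14, 5, 4, 7, 6, 9, 12, 11, 16, 13, 10, 15, 3, 2]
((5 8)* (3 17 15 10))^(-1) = ((3 17 15 10)(5 8))^(-1) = (3 10 15 17)(5 8)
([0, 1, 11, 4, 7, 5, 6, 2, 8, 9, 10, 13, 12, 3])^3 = [0, 1, 3, 2, 11, 5, 6, 13, 8, 9, 10, 4, 12, 7]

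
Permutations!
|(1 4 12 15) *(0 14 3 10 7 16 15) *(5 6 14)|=12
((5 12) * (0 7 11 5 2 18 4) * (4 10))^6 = (0 18 5)(2 11 4)(7 10 12)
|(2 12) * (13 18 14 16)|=4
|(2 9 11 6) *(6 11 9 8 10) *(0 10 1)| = |(11)(0 10 6 2 8 1)| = 6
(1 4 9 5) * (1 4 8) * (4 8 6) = (1 6 4 9 5 8) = [0, 6, 2, 3, 9, 8, 4, 7, 1, 5]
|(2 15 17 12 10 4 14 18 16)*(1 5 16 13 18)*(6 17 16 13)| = 30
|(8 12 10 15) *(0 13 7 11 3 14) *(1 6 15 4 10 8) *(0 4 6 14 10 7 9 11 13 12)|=|(0 12 8)(1 14 4 7 13 9 11 3 10 6 15)|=33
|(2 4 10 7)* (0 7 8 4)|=3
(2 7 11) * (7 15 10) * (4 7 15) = (2 4 7 11)(10 15) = [0, 1, 4, 3, 7, 5, 6, 11, 8, 9, 15, 2, 12, 13, 14, 10]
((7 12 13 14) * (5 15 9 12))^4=((5 15 9 12 13 14 7))^4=(5 13 15 14 9 7 12)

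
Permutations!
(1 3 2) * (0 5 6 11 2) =[5, 3, 1, 0, 4, 6, 11, 7, 8, 9, 10, 2] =(0 5 6 11 2 1 3)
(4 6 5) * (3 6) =(3 6 5 4) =[0, 1, 2, 6, 3, 4, 5]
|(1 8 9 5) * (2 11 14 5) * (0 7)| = 14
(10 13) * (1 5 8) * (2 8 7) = (1 5 7 2 8)(10 13) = [0, 5, 8, 3, 4, 7, 6, 2, 1, 9, 13, 11, 12, 10]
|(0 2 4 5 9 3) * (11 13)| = 6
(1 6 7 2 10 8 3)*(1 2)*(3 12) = [0, 6, 10, 2, 4, 5, 7, 1, 12, 9, 8, 11, 3] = (1 6 7)(2 10 8 12 3)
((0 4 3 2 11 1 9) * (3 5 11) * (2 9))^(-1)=(0 9 3 2 1 11 5 4)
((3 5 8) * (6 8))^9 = ((3 5 6 8))^9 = (3 5 6 8)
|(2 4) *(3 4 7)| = 4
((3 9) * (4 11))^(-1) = ((3 9)(4 11))^(-1) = (3 9)(4 11)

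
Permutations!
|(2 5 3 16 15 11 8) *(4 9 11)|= |(2 5 3 16 15 4 9 11 8)|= 9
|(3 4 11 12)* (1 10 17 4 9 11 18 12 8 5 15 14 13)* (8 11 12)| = 30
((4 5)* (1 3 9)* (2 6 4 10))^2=(1 9 3)(2 4 10 6 5)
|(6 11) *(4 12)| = 2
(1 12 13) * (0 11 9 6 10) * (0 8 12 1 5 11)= (5 11 9 6 10 8 12 13)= [0, 1, 2, 3, 4, 11, 10, 7, 12, 6, 8, 9, 13, 5]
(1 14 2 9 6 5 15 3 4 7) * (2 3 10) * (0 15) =(0 15 10 2 9 6 5)(1 14 3 4 7) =[15, 14, 9, 4, 7, 0, 5, 1, 8, 6, 2, 11, 12, 13, 3, 10]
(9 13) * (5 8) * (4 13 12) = (4 13 9 12)(5 8) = [0, 1, 2, 3, 13, 8, 6, 7, 5, 12, 10, 11, 4, 9]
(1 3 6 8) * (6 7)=[0, 3, 2, 7, 4, 5, 8, 6, 1]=(1 3 7 6 8)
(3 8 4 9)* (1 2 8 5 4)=[0, 2, 8, 5, 9, 4, 6, 7, 1, 3]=(1 2 8)(3 5 4 9)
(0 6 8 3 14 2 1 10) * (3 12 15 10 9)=[6, 9, 1, 14, 4, 5, 8, 7, 12, 3, 0, 11, 15, 13, 2, 10]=(0 6 8 12 15 10)(1 9 3 14 2)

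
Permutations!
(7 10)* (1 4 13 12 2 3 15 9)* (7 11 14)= [0, 4, 3, 15, 13, 5, 6, 10, 8, 1, 11, 14, 2, 12, 7, 9]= (1 4 13 12 2 3 15 9)(7 10 11 14)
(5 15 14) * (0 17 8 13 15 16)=[17, 1, 2, 3, 4, 16, 6, 7, 13, 9, 10, 11, 12, 15, 5, 14, 0, 8]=(0 17 8 13 15 14 5 16)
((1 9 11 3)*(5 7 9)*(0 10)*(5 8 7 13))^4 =(13)(1 11 7)(3 9 8)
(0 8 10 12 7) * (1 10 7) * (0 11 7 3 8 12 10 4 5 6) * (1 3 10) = (0 12 3 8 10 1 4 5 6)(7 11) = [12, 4, 2, 8, 5, 6, 0, 11, 10, 9, 1, 7, 3]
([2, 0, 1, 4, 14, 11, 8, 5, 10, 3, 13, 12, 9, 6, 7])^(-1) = [1, 2, 0, 9, 3, 7, 13, 14, 6, 12, 8, 5, 11, 10, 4]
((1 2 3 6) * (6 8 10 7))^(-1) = (1 6 7 10 8 3 2)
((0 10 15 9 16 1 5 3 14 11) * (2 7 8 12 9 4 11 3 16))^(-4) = (0 10 15 4 11)(1 16 5)(2 7 8 12 9)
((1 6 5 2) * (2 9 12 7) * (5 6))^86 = (1 9 7)(2 5 12)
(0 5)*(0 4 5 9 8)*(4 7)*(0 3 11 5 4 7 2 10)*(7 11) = [9, 1, 10, 7, 4, 2, 6, 11, 3, 8, 0, 5] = (0 9 8 3 7 11 5 2 10)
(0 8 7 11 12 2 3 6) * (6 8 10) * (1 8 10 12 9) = (0 12 2 3 10 6)(1 8 7 11 9) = [12, 8, 3, 10, 4, 5, 0, 11, 7, 1, 6, 9, 2]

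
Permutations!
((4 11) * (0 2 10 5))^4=((0 2 10 5)(4 11))^4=(11)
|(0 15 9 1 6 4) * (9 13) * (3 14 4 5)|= 10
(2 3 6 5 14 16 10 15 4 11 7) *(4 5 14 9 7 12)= (2 3 6 14 16 10 15 5 9 7)(4 11 12)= [0, 1, 3, 6, 11, 9, 14, 2, 8, 7, 15, 12, 4, 13, 16, 5, 10]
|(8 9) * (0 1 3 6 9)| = |(0 1 3 6 9 8)| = 6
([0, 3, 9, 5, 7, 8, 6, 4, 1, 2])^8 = [0, 1, 2, 3, 4, 5, 6, 7, 8, 9]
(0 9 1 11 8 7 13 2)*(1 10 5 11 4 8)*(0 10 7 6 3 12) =[9, 4, 10, 12, 8, 11, 3, 13, 6, 7, 5, 1, 0, 2] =(0 9 7 13 2 10 5 11 1 4 8 6 3 12)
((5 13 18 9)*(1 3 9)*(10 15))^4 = ((1 3 9 5 13 18)(10 15))^4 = (1 13 9)(3 18 5)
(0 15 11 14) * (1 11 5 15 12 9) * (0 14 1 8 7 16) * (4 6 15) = (0 12 9 8 7 16)(1 11)(4 6 15 5) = [12, 11, 2, 3, 6, 4, 15, 16, 7, 8, 10, 1, 9, 13, 14, 5, 0]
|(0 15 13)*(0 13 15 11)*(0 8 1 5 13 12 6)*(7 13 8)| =|(15)(0 11 7 13 12 6)(1 5 8)| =6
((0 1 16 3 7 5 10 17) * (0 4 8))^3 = (0 3 10 8 16 5 4 1 7 17)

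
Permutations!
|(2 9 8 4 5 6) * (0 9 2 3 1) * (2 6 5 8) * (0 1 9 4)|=12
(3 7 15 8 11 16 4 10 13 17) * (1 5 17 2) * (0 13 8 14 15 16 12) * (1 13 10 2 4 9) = [10, 5, 13, 7, 2, 17, 6, 16, 11, 1, 8, 12, 0, 4, 15, 14, 9, 3] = (0 10 8 11 12)(1 5 17 3 7 16 9)(2 13 4)(14 15)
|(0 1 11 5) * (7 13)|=4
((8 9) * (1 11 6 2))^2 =((1 11 6 2)(8 9))^2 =(1 6)(2 11)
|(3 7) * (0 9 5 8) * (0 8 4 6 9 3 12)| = |(0 3 7 12)(4 6 9 5)| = 4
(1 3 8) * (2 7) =(1 3 8)(2 7) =[0, 3, 7, 8, 4, 5, 6, 2, 1]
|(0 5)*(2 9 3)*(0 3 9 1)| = |(9)(0 5 3 2 1)| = 5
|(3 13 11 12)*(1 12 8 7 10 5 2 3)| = 8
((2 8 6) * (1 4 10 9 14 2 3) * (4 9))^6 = ((1 9 14 2 8 6 3)(4 10))^6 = (1 3 6 8 2 14 9)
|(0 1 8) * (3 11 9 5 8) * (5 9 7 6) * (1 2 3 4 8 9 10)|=12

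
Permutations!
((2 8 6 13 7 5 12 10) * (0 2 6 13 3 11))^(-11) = (13)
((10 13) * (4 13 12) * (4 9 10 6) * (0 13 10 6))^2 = (13)(4 12 6 10 9)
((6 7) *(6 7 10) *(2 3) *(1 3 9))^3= (1 9 2 3)(6 10)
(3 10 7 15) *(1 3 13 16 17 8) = (1 3 10 7 15 13 16 17 8) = [0, 3, 2, 10, 4, 5, 6, 15, 1, 9, 7, 11, 12, 16, 14, 13, 17, 8]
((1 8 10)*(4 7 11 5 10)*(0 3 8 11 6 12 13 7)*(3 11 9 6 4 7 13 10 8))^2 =((13)(0 11 5 8 7 4)(1 9 6 12 10))^2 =(13)(0 5 7)(1 6 10 9 12)(4 11 8)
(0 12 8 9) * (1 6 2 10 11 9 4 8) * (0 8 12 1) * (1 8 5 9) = (0 8 4 12)(1 6 2 10 11)(5 9) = [8, 6, 10, 3, 12, 9, 2, 7, 4, 5, 11, 1, 0]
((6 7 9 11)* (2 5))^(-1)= (2 5)(6 11 9 7)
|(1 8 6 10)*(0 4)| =4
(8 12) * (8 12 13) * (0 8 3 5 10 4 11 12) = (0 8 13 3 5 10 4 11 12) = [8, 1, 2, 5, 11, 10, 6, 7, 13, 9, 4, 12, 0, 3]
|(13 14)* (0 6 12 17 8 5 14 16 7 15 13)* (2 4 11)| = 84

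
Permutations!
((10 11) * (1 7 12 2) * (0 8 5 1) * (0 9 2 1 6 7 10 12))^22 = (0 5 7 8 6)(1 11)(10 12)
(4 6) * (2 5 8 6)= (2 5 8 6 4)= [0, 1, 5, 3, 2, 8, 4, 7, 6]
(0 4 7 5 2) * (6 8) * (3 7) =[4, 1, 0, 7, 3, 2, 8, 5, 6] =(0 4 3 7 5 2)(6 8)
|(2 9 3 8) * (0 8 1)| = 6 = |(0 8 2 9 3 1)|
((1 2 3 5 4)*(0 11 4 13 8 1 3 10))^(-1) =(0 10 2 1 8 13 5 3 4 11)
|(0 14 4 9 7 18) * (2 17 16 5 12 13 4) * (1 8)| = 12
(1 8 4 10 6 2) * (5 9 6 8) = (1 5 9 6 2)(4 10 8) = [0, 5, 1, 3, 10, 9, 2, 7, 4, 6, 8]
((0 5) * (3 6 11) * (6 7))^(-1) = (0 5)(3 11 6 7)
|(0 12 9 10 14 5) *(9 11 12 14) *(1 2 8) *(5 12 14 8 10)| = |(0 8 1 2 10 9 5)(11 14 12)| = 21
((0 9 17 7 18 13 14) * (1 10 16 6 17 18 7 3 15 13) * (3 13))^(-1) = (0 14 13 17 6 16 10 1 18 9)(3 15)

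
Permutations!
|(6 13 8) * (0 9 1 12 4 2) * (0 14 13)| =|(0 9 1 12 4 2 14 13 8 6)| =10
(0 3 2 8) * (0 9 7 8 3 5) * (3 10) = (0 5)(2 10 3)(7 8 9) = [5, 1, 10, 2, 4, 0, 6, 8, 9, 7, 3]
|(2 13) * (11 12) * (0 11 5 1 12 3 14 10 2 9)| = |(0 11 3 14 10 2 13 9)(1 12 5)| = 24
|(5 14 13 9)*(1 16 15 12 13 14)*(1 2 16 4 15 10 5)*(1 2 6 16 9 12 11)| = 4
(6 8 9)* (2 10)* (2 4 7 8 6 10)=(4 7 8 9 10)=[0, 1, 2, 3, 7, 5, 6, 8, 9, 10, 4]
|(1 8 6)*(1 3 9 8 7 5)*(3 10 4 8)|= 12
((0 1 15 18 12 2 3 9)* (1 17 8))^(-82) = (0 3 12 15 8)(1 17 9 2 18)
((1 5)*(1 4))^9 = ((1 5 4))^9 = (5)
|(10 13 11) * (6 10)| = 4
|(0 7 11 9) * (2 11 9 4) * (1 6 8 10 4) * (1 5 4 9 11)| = |(0 7 11 5 4 2 1 6 8 10 9)| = 11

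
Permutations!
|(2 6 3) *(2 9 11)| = 5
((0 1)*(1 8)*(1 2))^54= ((0 8 2 1))^54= (0 2)(1 8)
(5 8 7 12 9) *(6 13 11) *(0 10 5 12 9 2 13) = (0 10 5 8 7 9 12 2 13 11 6) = [10, 1, 13, 3, 4, 8, 0, 9, 7, 12, 5, 6, 2, 11]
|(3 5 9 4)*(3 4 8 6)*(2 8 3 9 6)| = |(2 8)(3 5 6 9)| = 4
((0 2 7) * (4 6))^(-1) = ((0 2 7)(4 6))^(-1) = (0 7 2)(4 6)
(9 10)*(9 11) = (9 10 11) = [0, 1, 2, 3, 4, 5, 6, 7, 8, 10, 11, 9]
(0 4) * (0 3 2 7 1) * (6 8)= (0 4 3 2 7 1)(6 8)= [4, 0, 7, 2, 3, 5, 8, 1, 6]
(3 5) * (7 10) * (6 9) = (3 5)(6 9)(7 10) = [0, 1, 2, 5, 4, 3, 9, 10, 8, 6, 7]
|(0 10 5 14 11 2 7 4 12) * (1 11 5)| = |(0 10 1 11 2 7 4 12)(5 14)| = 8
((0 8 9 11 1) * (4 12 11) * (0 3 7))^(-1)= ((0 8 9 4 12 11 1 3 7))^(-1)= (0 7 3 1 11 12 4 9 8)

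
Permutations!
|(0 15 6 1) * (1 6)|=|(0 15 1)|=3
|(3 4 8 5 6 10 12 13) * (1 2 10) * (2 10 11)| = |(1 10 12 13 3 4 8 5 6)(2 11)| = 18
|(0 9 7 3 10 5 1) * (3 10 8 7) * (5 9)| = |(0 5 1)(3 8 7 10 9)| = 15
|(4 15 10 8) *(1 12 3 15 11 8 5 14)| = |(1 12 3 15 10 5 14)(4 11 8)| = 21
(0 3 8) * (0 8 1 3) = (8)(1 3) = [0, 3, 2, 1, 4, 5, 6, 7, 8]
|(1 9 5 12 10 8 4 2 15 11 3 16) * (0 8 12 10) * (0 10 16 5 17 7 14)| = |(0 8 4 2 15 11 3 5 16 1 9 17 7 14)(10 12)| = 14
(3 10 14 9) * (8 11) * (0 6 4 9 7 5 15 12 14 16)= [6, 1, 2, 10, 9, 15, 4, 5, 11, 3, 16, 8, 14, 13, 7, 12, 0]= (0 6 4 9 3 10 16)(5 15 12 14 7)(8 11)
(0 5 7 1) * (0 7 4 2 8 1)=(0 5 4 2 8 1 7)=[5, 7, 8, 3, 2, 4, 6, 0, 1]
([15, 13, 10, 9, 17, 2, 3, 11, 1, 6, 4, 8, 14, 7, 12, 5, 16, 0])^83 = [17, 11, 5, 6, 10, 15, 9, 1, 7, 3, 2, 13, 14, 8, 12, 0, 16, 4]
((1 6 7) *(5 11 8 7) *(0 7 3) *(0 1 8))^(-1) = ((0 7 8 3 1 6 5 11))^(-1) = (0 11 5 6 1 3 8 7)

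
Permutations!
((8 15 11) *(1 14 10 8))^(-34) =((1 14 10 8 15 11))^(-34) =(1 10 15)(8 11 14)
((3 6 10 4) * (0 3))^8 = ((0 3 6 10 4))^8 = (0 10 3 4 6)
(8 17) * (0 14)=(0 14)(8 17)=[14, 1, 2, 3, 4, 5, 6, 7, 17, 9, 10, 11, 12, 13, 0, 15, 16, 8]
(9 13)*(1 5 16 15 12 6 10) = (1 5 16 15 12 6 10)(9 13) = [0, 5, 2, 3, 4, 16, 10, 7, 8, 13, 1, 11, 6, 9, 14, 12, 15]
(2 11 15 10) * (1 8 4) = (1 8 4)(2 11 15 10) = [0, 8, 11, 3, 1, 5, 6, 7, 4, 9, 2, 15, 12, 13, 14, 10]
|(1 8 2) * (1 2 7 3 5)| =5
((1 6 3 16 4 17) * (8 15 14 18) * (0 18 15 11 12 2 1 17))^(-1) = (0 4 16 3 6 1 2 12 11 8 18)(14 15)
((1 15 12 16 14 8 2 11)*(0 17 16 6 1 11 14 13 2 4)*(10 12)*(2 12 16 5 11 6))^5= ((0 17 5 11 6 1 15 10 16 13 12 2 14 8 4))^5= (0 1 12)(2 17 15)(4 6 13)(5 10 14)(8 11 16)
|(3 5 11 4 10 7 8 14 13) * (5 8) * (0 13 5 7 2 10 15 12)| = |(0 13 3 8 14 5 11 4 15 12)(2 10)| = 10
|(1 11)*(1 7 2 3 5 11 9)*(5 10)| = 6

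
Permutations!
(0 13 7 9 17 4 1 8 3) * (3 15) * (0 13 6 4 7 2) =(0 6 4 1 8 15 3 13 2)(7 9 17) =[6, 8, 0, 13, 1, 5, 4, 9, 15, 17, 10, 11, 12, 2, 14, 3, 16, 7]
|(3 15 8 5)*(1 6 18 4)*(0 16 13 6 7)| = 8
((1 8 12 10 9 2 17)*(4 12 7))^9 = ((1 8 7 4 12 10 9 2 17))^9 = (17)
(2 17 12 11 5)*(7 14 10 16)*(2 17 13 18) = (2 13 18)(5 17 12 11)(7 14 10 16) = [0, 1, 13, 3, 4, 17, 6, 14, 8, 9, 16, 5, 11, 18, 10, 15, 7, 12, 2]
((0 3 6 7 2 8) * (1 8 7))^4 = ((0 3 6 1 8)(2 7))^4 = (0 8 1 6 3)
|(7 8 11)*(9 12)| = |(7 8 11)(9 12)| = 6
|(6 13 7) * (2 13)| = 4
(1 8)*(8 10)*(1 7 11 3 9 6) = (1 10 8 7 11 3 9 6) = [0, 10, 2, 9, 4, 5, 1, 11, 7, 6, 8, 3]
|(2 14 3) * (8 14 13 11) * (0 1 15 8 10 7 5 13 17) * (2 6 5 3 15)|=|(0 1 2 17)(3 6 5 13 11 10 7)(8 14 15)|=84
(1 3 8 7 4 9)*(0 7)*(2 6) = (0 7 4 9 1 3 8)(2 6) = [7, 3, 6, 8, 9, 5, 2, 4, 0, 1]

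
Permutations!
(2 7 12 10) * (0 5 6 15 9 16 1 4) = (0 5 6 15 9 16 1 4)(2 7 12 10) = [5, 4, 7, 3, 0, 6, 15, 12, 8, 16, 2, 11, 10, 13, 14, 9, 1]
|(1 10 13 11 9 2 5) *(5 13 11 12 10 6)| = 6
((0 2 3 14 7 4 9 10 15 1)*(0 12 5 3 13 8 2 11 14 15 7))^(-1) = ((0 11 14)(1 12 5 3 15)(2 13 8)(4 9 10 7))^(-1) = (0 14 11)(1 15 3 5 12)(2 8 13)(4 7 10 9)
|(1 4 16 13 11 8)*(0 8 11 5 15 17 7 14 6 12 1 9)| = 33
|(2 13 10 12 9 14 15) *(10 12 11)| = 6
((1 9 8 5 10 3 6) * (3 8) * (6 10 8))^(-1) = ((1 9 3 10 6)(5 8))^(-1) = (1 6 10 3 9)(5 8)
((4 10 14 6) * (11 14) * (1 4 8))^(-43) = ((1 4 10 11 14 6 8))^(-43) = (1 8 6 14 11 10 4)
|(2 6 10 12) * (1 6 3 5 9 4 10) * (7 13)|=|(1 6)(2 3 5 9 4 10 12)(7 13)|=14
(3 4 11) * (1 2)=[0, 2, 1, 4, 11, 5, 6, 7, 8, 9, 10, 3]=(1 2)(3 4 11)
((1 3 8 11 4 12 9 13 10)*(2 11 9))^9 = ((1 3 8 9 13 10)(2 11 4 12))^9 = (1 9)(2 11 4 12)(3 13)(8 10)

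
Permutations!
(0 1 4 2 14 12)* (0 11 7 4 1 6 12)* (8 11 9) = (0 6 12 9 8 11 7 4 2 14) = [6, 1, 14, 3, 2, 5, 12, 4, 11, 8, 10, 7, 9, 13, 0]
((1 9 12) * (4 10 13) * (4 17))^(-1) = (1 12 9)(4 17 13 10)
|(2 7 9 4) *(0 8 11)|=12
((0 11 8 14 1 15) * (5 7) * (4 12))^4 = (0 1 8)(11 15 14)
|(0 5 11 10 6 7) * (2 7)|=|(0 5 11 10 6 2 7)|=7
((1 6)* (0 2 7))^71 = ((0 2 7)(1 6))^71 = (0 7 2)(1 6)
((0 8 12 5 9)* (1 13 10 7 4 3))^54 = ((0 8 12 5 9)(1 13 10 7 4 3))^54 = (13)(0 9 5 12 8)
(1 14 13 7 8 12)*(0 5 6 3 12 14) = (0 5 6 3 12 1)(7 8 14 13) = [5, 0, 2, 12, 4, 6, 3, 8, 14, 9, 10, 11, 1, 7, 13]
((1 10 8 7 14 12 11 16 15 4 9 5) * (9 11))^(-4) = ((1 10 8 7 14 12 9 5)(4 11 16 15))^(-4) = (16)(1 14)(5 7)(8 9)(10 12)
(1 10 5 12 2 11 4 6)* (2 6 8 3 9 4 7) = (1 10 5 12 6)(2 11 7)(3 9 4 8) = [0, 10, 11, 9, 8, 12, 1, 2, 3, 4, 5, 7, 6]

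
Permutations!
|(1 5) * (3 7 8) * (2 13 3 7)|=6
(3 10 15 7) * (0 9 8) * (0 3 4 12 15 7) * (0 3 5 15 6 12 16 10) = (0 9 8 5 15 3)(4 16 10 7)(6 12) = [9, 1, 2, 0, 16, 15, 12, 4, 5, 8, 7, 11, 6, 13, 14, 3, 10]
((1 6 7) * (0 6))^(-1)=((0 6 7 1))^(-1)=(0 1 7 6)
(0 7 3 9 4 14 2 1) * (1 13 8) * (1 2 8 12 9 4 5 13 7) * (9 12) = (0 1)(2 7 3 4 14 8)(5 13 9) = [1, 0, 7, 4, 14, 13, 6, 3, 2, 5, 10, 11, 12, 9, 8]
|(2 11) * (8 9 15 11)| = 5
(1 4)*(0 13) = (0 13)(1 4) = [13, 4, 2, 3, 1, 5, 6, 7, 8, 9, 10, 11, 12, 0]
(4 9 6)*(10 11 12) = (4 9 6)(10 11 12) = [0, 1, 2, 3, 9, 5, 4, 7, 8, 6, 11, 12, 10]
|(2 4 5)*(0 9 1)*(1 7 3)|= 15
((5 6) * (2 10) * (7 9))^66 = (10) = ((2 10)(5 6)(7 9))^66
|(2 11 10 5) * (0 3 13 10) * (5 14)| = |(0 3 13 10 14 5 2 11)| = 8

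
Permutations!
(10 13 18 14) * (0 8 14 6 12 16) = (0 8 14 10 13 18 6 12 16) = [8, 1, 2, 3, 4, 5, 12, 7, 14, 9, 13, 11, 16, 18, 10, 15, 0, 17, 6]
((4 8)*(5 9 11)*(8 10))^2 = (4 8 10)(5 11 9)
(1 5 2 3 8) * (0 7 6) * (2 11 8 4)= (0 7 6)(1 5 11 8)(2 3 4)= [7, 5, 3, 4, 2, 11, 0, 6, 1, 9, 10, 8]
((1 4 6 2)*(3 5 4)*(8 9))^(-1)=(1 2 6 4 5 3)(8 9)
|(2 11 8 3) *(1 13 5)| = 12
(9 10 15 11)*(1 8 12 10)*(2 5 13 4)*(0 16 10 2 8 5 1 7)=[16, 5, 1, 3, 8, 13, 6, 0, 12, 7, 15, 9, 2, 4, 14, 11, 10]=(0 16 10 15 11 9 7)(1 5 13 4 8 12 2)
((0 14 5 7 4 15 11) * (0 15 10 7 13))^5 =((0 14 5 13)(4 10 7)(11 15))^5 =(0 14 5 13)(4 7 10)(11 15)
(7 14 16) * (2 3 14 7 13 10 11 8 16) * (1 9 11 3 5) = (1 9 11 8 16 13 10 3 14 2 5) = [0, 9, 5, 14, 4, 1, 6, 7, 16, 11, 3, 8, 12, 10, 2, 15, 13]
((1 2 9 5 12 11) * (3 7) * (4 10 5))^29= ((1 2 9 4 10 5 12 11)(3 7))^29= (1 5 9 11 10 2 12 4)(3 7)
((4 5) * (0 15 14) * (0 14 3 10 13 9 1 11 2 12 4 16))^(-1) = (0 16 5 4 12 2 11 1 9 13 10 3 15)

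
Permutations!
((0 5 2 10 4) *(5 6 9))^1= (0 6 9 5 2 10 4)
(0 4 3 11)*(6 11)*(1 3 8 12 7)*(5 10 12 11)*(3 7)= [4, 7, 2, 6, 8, 10, 5, 1, 11, 9, 12, 0, 3]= (0 4 8 11)(1 7)(3 6 5 10 12)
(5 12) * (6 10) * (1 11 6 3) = (1 11 6 10 3)(5 12) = [0, 11, 2, 1, 4, 12, 10, 7, 8, 9, 3, 6, 5]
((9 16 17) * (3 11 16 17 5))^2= (17)(3 16)(5 11)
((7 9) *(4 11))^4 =(11)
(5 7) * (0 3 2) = (0 3 2)(5 7) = [3, 1, 0, 2, 4, 7, 6, 5]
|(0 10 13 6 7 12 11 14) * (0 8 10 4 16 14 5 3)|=|(0 4 16 14 8 10 13 6 7 12 11 5 3)|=13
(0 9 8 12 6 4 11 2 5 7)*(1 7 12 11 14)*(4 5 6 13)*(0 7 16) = (0 9 8 11 2 6 5 12 13 4 14 1 16) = [9, 16, 6, 3, 14, 12, 5, 7, 11, 8, 10, 2, 13, 4, 1, 15, 0]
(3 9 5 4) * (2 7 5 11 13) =(2 7 5 4 3 9 11 13) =[0, 1, 7, 9, 3, 4, 6, 5, 8, 11, 10, 13, 12, 2]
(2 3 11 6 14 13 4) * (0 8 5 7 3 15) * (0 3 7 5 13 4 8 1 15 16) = (0 1 15 3 11 6 14 4 2 16)(8 13) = [1, 15, 16, 11, 2, 5, 14, 7, 13, 9, 10, 6, 12, 8, 4, 3, 0]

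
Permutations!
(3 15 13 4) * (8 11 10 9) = (3 15 13 4)(8 11 10 9) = [0, 1, 2, 15, 3, 5, 6, 7, 11, 8, 9, 10, 12, 4, 14, 13]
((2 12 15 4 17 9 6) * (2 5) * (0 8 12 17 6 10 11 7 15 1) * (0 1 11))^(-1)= (0 10 9 17 2 5 6 4 15 7 11 12 8)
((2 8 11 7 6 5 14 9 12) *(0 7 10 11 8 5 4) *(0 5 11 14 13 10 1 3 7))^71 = (1 13 11 5 2 4 12 6 9 7 14 3 10)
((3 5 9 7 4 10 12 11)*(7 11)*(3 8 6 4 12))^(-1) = ((3 5 9 11 8 6 4 10)(7 12))^(-1) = (3 10 4 6 8 11 9 5)(7 12)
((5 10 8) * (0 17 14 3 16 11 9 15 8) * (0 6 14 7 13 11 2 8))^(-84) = (17)(2 6)(3 5)(8 14)(10 16)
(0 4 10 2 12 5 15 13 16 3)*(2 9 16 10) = (0 4 2 12 5 15 13 10 9 16 3) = [4, 1, 12, 0, 2, 15, 6, 7, 8, 16, 9, 11, 5, 10, 14, 13, 3]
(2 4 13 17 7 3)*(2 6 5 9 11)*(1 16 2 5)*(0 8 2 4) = (0 8 2)(1 16 4 13 17 7 3 6)(5 9 11) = [8, 16, 0, 6, 13, 9, 1, 3, 2, 11, 10, 5, 12, 17, 14, 15, 4, 7]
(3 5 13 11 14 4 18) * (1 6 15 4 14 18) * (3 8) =(1 6 15 4)(3 5 13 11 18 8) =[0, 6, 2, 5, 1, 13, 15, 7, 3, 9, 10, 18, 12, 11, 14, 4, 16, 17, 8]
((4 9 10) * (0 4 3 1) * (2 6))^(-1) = ((0 4 9 10 3 1)(2 6))^(-1) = (0 1 3 10 9 4)(2 6)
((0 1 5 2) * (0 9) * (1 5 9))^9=((0 5 2 1 9))^9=(0 9 1 2 5)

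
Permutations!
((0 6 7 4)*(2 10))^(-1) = (0 4 7 6)(2 10)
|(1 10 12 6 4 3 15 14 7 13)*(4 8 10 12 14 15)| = 8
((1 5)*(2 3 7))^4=((1 5)(2 3 7))^4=(2 3 7)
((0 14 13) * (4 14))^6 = (0 14)(4 13)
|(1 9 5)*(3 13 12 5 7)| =7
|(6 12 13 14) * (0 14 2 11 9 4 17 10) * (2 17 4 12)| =|(0 14 6 2 11 9 12 13 17 10)| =10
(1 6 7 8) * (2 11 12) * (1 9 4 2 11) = [0, 6, 1, 3, 2, 5, 7, 8, 9, 4, 10, 12, 11] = (1 6 7 8 9 4 2)(11 12)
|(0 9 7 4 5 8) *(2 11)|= 6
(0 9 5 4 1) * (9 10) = (0 10 9 5 4 1) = [10, 0, 2, 3, 1, 4, 6, 7, 8, 5, 9]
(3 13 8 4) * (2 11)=(2 11)(3 13 8 4)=[0, 1, 11, 13, 3, 5, 6, 7, 4, 9, 10, 2, 12, 8]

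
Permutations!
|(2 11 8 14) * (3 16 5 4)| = |(2 11 8 14)(3 16 5 4)| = 4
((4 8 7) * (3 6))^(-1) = (3 6)(4 7 8)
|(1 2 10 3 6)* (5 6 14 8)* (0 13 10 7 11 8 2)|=12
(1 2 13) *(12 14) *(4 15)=(1 2 13)(4 15)(12 14)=[0, 2, 13, 3, 15, 5, 6, 7, 8, 9, 10, 11, 14, 1, 12, 4]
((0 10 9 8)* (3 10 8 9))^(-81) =(0 8)(3 10)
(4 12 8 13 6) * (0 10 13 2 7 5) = (0 10 13 6 4 12 8 2 7 5) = [10, 1, 7, 3, 12, 0, 4, 5, 2, 9, 13, 11, 8, 6]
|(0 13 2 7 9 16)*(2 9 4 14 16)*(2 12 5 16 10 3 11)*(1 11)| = 24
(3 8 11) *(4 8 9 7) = (3 9 7 4 8 11) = [0, 1, 2, 9, 8, 5, 6, 4, 11, 7, 10, 3]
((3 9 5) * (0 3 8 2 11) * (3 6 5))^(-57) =(0 8)(2 6)(3 9)(5 11) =((0 6 5 8 2 11)(3 9))^(-57)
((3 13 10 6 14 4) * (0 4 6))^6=((0 4 3 13 10)(6 14))^6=(14)(0 4 3 13 10)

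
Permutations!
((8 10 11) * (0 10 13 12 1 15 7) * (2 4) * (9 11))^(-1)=(0 7 15 1 12 13 8 11 9 10)(2 4)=((0 10 9 11 8 13 12 1 15 7)(2 4))^(-1)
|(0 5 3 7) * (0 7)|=3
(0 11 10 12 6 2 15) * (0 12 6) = (0 11 10 6 2 15 12) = [11, 1, 15, 3, 4, 5, 2, 7, 8, 9, 6, 10, 0, 13, 14, 12]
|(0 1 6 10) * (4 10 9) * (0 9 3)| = |(0 1 6 3)(4 10 9)| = 12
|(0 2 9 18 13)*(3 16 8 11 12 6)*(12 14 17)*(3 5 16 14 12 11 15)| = 10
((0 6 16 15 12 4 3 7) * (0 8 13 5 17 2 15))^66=(2 8 12 5 3)(4 17 7 15 13)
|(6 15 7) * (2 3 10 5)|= 12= |(2 3 10 5)(6 15 7)|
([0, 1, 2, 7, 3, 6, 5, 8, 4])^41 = [0, 1, 2, 7, 3, 6, 5, 8, 4]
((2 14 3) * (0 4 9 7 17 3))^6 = ((0 4 9 7 17 3 2 14))^6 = (0 2 17 9)(3 7 4 14)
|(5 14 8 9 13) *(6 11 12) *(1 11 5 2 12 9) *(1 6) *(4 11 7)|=8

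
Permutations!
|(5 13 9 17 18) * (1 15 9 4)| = 8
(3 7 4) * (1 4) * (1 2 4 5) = (1 5)(2 4 3 7) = [0, 5, 4, 7, 3, 1, 6, 2]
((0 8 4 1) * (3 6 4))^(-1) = (0 1 4 6 3 8)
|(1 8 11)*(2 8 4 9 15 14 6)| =9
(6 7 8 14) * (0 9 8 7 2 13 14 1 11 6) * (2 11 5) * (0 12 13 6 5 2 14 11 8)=[9, 2, 6, 3, 4, 14, 8, 7, 1, 0, 10, 5, 13, 11, 12]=(0 9)(1 2 6 8)(5 14 12 13 11)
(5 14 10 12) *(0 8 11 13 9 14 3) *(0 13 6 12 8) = (3 13 9 14 10 8 11 6 12 5) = [0, 1, 2, 13, 4, 3, 12, 7, 11, 14, 8, 6, 5, 9, 10]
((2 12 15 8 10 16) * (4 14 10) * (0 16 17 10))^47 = ((0 16 2 12 15 8 4 14)(10 17))^47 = (0 14 4 8 15 12 2 16)(10 17)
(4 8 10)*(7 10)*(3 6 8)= (3 6 8 7 10 4)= [0, 1, 2, 6, 3, 5, 8, 10, 7, 9, 4]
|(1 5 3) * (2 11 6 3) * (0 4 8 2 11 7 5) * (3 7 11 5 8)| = |(0 4 3 1)(2 11 6 7 8)| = 20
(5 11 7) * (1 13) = (1 13)(5 11 7) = [0, 13, 2, 3, 4, 11, 6, 5, 8, 9, 10, 7, 12, 1]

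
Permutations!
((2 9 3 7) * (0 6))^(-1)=(0 6)(2 7 3 9)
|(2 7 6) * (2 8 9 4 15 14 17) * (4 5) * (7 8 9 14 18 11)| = 8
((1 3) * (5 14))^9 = ((1 3)(5 14))^9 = (1 3)(5 14)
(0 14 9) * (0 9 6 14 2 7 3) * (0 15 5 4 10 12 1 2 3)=(0 3 15 5 4 10 12 1 2 7)(6 14)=[3, 2, 7, 15, 10, 4, 14, 0, 8, 9, 12, 11, 1, 13, 6, 5]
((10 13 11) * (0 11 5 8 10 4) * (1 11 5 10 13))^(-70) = ((0 5 8 13 10 1 11 4))^(-70) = (0 8 10 11)(1 4 5 13)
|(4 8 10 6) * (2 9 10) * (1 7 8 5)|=9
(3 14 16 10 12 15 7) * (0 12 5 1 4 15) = [12, 4, 2, 14, 15, 1, 6, 3, 8, 9, 5, 11, 0, 13, 16, 7, 10] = (0 12)(1 4 15 7 3 14 16 10 5)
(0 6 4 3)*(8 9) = (0 6 4 3)(8 9) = [6, 1, 2, 0, 3, 5, 4, 7, 9, 8]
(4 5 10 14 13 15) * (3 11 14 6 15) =(3 11 14 13)(4 5 10 6 15) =[0, 1, 2, 11, 5, 10, 15, 7, 8, 9, 6, 14, 12, 3, 13, 4]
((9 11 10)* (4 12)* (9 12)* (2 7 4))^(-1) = ((2 7 4 9 11 10 12))^(-1) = (2 12 10 11 9 4 7)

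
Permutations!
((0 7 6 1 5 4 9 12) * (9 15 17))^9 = (0 12 9 17 15 4 5 1 6 7)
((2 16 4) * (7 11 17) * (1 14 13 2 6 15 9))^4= ((1 14 13 2 16 4 6 15 9)(7 11 17))^4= (1 16 9 2 15 13 6 14 4)(7 11 17)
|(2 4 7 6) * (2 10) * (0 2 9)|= |(0 2 4 7 6 10 9)|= 7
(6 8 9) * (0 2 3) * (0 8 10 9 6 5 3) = (0 2)(3 8 6 10 9 5) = [2, 1, 0, 8, 4, 3, 10, 7, 6, 5, 9]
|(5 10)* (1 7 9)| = |(1 7 9)(5 10)| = 6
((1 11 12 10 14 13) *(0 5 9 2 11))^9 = (0 1 13 14 10 12 11 2 9 5)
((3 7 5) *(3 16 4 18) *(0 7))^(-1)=(0 3 18 4 16 5 7)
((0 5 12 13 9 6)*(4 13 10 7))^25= (0 9 4 10 5 6 13 7 12)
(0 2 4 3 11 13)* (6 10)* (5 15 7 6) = (0 2 4 3 11 13)(5 15 7 6 10) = [2, 1, 4, 11, 3, 15, 10, 6, 8, 9, 5, 13, 12, 0, 14, 7]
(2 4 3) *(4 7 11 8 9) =(2 7 11 8 9 4 3) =[0, 1, 7, 2, 3, 5, 6, 11, 9, 4, 10, 8]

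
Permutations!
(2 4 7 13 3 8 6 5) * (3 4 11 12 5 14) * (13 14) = (2 11 12 5)(3 8 6 13 4 7 14) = [0, 1, 11, 8, 7, 2, 13, 14, 6, 9, 10, 12, 5, 4, 3]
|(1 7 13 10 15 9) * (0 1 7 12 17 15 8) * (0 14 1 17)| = 11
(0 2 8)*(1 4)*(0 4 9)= (0 2 8 4 1 9)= [2, 9, 8, 3, 1, 5, 6, 7, 4, 0]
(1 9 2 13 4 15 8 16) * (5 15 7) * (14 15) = (1 9 2 13 4 7 5 14 15 8 16) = [0, 9, 13, 3, 7, 14, 6, 5, 16, 2, 10, 11, 12, 4, 15, 8, 1]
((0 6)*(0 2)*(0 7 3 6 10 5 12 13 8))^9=(0 12)(2 7 3 6)(5 8)(10 13)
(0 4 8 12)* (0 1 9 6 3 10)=(0 4 8 12 1 9 6 3 10)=[4, 9, 2, 10, 8, 5, 3, 7, 12, 6, 0, 11, 1]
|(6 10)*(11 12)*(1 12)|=6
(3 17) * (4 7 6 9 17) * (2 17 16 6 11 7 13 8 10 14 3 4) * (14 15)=[0, 1, 17, 2, 13, 5, 9, 11, 10, 16, 15, 7, 12, 8, 3, 14, 6, 4]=(2 17 4 13 8 10 15 14 3)(6 9 16)(7 11)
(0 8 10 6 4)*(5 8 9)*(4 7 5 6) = (0 9 6 7 5 8 10 4) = [9, 1, 2, 3, 0, 8, 7, 5, 10, 6, 4]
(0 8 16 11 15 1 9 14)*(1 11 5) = (0 8 16 5 1 9 14)(11 15) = [8, 9, 2, 3, 4, 1, 6, 7, 16, 14, 10, 15, 12, 13, 0, 11, 5]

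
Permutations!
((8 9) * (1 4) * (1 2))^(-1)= ((1 4 2)(8 9))^(-1)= (1 2 4)(8 9)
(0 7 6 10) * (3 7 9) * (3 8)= (0 9 8 3 7 6 10)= [9, 1, 2, 7, 4, 5, 10, 6, 3, 8, 0]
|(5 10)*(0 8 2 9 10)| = |(0 8 2 9 10 5)| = 6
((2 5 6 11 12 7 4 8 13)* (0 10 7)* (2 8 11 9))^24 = (13)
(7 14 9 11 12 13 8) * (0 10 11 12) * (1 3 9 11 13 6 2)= (0 10 13 8 7 14 11)(1 3 9 12 6 2)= [10, 3, 1, 9, 4, 5, 2, 14, 7, 12, 13, 0, 6, 8, 11]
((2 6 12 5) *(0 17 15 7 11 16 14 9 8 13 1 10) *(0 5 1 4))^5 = (0 16 4 11 13 7 8 15 9 17 14)(1 12 6 2 5 10)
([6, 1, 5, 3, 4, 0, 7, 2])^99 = (0 5 2 7 6)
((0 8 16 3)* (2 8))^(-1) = (0 3 16 8 2)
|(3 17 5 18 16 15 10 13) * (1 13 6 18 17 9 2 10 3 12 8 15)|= 12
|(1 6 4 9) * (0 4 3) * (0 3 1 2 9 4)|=|(1 6)(2 9)|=2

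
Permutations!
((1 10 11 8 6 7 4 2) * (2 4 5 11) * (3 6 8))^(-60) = ((1 10 2)(3 6 7 5 11))^(-60) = (11)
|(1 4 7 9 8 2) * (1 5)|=7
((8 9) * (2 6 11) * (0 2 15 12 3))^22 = (0 2 6 11 15 12 3) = ((0 2 6 11 15 12 3)(8 9))^22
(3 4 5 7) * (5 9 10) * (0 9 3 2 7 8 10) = (0 9)(2 7)(3 4)(5 8 10) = [9, 1, 7, 4, 3, 8, 6, 2, 10, 0, 5]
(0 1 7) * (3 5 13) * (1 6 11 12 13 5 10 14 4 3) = (0 6 11 12 13 1 7)(3 10 14 4) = [6, 7, 2, 10, 3, 5, 11, 0, 8, 9, 14, 12, 13, 1, 4]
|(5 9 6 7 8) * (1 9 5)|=5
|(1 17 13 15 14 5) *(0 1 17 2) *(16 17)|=|(0 1 2)(5 16 17 13 15 14)|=6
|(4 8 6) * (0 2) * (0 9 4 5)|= |(0 2 9 4 8 6 5)|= 7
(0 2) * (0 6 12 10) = (0 2 6 12 10) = [2, 1, 6, 3, 4, 5, 12, 7, 8, 9, 0, 11, 10]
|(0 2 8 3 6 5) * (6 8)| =4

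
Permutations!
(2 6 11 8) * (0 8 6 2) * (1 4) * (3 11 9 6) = (0 8)(1 4)(3 11)(6 9) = [8, 4, 2, 11, 1, 5, 9, 7, 0, 6, 10, 3]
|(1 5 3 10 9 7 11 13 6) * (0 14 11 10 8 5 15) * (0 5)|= 30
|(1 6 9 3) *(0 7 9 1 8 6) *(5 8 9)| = |(0 7 5 8 6 1)(3 9)| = 6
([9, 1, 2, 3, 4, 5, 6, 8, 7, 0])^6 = (9)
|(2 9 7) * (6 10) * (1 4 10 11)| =|(1 4 10 6 11)(2 9 7)| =15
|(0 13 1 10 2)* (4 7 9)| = 15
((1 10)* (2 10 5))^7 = (1 10 2 5)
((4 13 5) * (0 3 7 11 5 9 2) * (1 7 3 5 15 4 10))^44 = (15)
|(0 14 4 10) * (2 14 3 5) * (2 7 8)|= |(0 3 5 7 8 2 14 4 10)|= 9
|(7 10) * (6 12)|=|(6 12)(7 10)|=2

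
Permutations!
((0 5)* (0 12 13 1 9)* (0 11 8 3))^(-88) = (0 12 1 11 3 5 13 9 8)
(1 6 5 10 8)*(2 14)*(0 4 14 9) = [4, 6, 9, 3, 14, 10, 5, 7, 1, 0, 8, 11, 12, 13, 2] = (0 4 14 2 9)(1 6 5 10 8)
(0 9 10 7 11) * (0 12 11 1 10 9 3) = (0 3)(1 10 7)(11 12) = [3, 10, 2, 0, 4, 5, 6, 1, 8, 9, 7, 12, 11]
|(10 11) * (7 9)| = 2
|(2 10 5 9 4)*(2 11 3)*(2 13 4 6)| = |(2 10 5 9 6)(3 13 4 11)| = 20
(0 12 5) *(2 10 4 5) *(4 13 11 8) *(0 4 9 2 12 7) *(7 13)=(0 13 11 8 9 2 10 7)(4 5)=[13, 1, 10, 3, 5, 4, 6, 0, 9, 2, 7, 8, 12, 11]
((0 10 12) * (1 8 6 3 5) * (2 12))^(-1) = ((0 10 2 12)(1 8 6 3 5))^(-1) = (0 12 2 10)(1 5 3 6 8)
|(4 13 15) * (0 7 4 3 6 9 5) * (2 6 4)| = |(0 7 2 6 9 5)(3 4 13 15)| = 12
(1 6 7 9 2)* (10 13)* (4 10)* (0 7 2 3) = [7, 6, 1, 0, 10, 5, 2, 9, 8, 3, 13, 11, 12, 4] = (0 7 9 3)(1 6 2)(4 10 13)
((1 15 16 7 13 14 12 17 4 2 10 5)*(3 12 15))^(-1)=(1 5 10 2 4 17 12 3)(7 16 15 14 13)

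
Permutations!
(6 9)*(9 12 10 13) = (6 12 10 13 9) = [0, 1, 2, 3, 4, 5, 12, 7, 8, 6, 13, 11, 10, 9]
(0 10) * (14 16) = [10, 1, 2, 3, 4, 5, 6, 7, 8, 9, 0, 11, 12, 13, 16, 15, 14] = (0 10)(14 16)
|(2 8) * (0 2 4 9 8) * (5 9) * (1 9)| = |(0 2)(1 9 8 4 5)| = 10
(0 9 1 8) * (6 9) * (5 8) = [6, 5, 2, 3, 4, 8, 9, 7, 0, 1] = (0 6 9 1 5 8)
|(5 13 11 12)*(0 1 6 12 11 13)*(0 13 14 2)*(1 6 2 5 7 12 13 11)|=8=|(0 6 13 14 5 11 1 2)(7 12)|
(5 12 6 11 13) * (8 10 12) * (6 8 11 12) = (5 11 13)(6 12 8 10) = [0, 1, 2, 3, 4, 11, 12, 7, 10, 9, 6, 13, 8, 5]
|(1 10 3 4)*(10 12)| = 5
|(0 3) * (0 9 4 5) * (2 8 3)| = 7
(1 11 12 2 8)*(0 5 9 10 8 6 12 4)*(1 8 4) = (0 5 9 10 4)(1 11)(2 6 12) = [5, 11, 6, 3, 0, 9, 12, 7, 8, 10, 4, 1, 2]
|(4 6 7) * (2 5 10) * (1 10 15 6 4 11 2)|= 6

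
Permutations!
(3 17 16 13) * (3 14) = (3 17 16 13 14) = [0, 1, 2, 17, 4, 5, 6, 7, 8, 9, 10, 11, 12, 14, 3, 15, 13, 16]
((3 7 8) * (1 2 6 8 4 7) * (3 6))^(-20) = ((1 2 3)(4 7)(6 8))^(-20) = (8)(1 2 3)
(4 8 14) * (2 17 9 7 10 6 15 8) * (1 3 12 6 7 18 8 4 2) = [0, 3, 17, 12, 1, 5, 15, 10, 14, 18, 7, 11, 6, 13, 2, 4, 16, 9, 8] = (1 3 12 6 15 4)(2 17 9 18 8 14)(7 10)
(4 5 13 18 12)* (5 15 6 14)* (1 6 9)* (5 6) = (1 5 13 18 12 4 15 9)(6 14) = [0, 5, 2, 3, 15, 13, 14, 7, 8, 1, 10, 11, 4, 18, 6, 9, 16, 17, 12]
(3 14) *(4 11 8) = [0, 1, 2, 14, 11, 5, 6, 7, 4, 9, 10, 8, 12, 13, 3] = (3 14)(4 11 8)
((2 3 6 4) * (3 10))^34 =(2 4 6 3 10)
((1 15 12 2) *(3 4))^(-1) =((1 15 12 2)(3 4))^(-1) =(1 2 12 15)(3 4)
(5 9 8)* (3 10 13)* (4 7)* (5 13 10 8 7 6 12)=(3 8 13)(4 6 12 5 9 7)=[0, 1, 2, 8, 6, 9, 12, 4, 13, 7, 10, 11, 5, 3]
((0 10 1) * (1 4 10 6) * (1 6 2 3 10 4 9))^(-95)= (0 2 3 10 9 1)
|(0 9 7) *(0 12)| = 4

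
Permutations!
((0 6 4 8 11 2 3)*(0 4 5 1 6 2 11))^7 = ((11)(0 2 3 4 8)(1 6 5))^7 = (11)(0 3 8 2 4)(1 6 5)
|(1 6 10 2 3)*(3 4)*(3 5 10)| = 12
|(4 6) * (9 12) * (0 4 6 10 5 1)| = |(0 4 10 5 1)(9 12)| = 10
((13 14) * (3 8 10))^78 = (14)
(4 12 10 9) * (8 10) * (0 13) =(0 13)(4 12 8 10 9) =[13, 1, 2, 3, 12, 5, 6, 7, 10, 4, 9, 11, 8, 0]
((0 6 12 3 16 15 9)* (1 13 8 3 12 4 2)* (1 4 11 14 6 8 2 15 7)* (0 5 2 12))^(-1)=(0 12 13 1 7 16 3 8)(2 5 9 15 4)(6 14 11)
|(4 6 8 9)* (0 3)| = |(0 3)(4 6 8 9)| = 4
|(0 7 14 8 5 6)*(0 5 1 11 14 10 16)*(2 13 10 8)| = |(0 7 8 1 11 14 2 13 10 16)(5 6)| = 10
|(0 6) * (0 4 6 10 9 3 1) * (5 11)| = |(0 10 9 3 1)(4 6)(5 11)| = 10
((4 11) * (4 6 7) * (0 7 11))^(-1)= (0 4 7)(6 11)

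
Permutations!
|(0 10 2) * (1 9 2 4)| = 6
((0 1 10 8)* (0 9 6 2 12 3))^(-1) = (0 3 12 2 6 9 8 10 1)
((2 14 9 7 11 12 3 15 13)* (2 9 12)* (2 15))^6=((2 14 12 3)(7 11 15 13 9))^6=(2 12)(3 14)(7 11 15 13 9)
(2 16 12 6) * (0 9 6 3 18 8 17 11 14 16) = [9, 1, 0, 18, 4, 5, 2, 7, 17, 6, 10, 14, 3, 13, 16, 15, 12, 11, 8] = (0 9 6 2)(3 18 8 17 11 14 16 12)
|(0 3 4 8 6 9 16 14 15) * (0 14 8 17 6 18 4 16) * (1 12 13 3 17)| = |(0 17 6 9)(1 12 13 3 16 8 18 4)(14 15)| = 8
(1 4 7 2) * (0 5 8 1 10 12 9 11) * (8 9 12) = (12)(0 5 9 11)(1 4 7 2 10 8) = [5, 4, 10, 3, 7, 9, 6, 2, 1, 11, 8, 0, 12]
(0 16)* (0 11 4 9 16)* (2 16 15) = (2 16 11 4 9 15) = [0, 1, 16, 3, 9, 5, 6, 7, 8, 15, 10, 4, 12, 13, 14, 2, 11]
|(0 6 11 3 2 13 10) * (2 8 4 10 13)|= 7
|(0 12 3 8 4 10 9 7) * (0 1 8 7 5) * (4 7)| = 21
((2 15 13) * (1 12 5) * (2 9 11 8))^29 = (1 5 12)(2 8 11 9 13 15)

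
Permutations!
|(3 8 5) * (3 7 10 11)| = |(3 8 5 7 10 11)| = 6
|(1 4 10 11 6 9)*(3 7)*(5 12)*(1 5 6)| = 4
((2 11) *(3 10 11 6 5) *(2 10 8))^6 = (11)(2 6 5 3 8)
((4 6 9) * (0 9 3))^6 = ((0 9 4 6 3))^6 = (0 9 4 6 3)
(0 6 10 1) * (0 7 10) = (0 6)(1 7 10) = [6, 7, 2, 3, 4, 5, 0, 10, 8, 9, 1]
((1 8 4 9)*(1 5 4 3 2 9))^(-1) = (1 4 5 9 2 3 8)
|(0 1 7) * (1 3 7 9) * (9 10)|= |(0 3 7)(1 10 9)|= 3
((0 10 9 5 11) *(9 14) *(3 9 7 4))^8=((0 10 14 7 4 3 9 5 11))^8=(0 11 5 9 3 4 7 14 10)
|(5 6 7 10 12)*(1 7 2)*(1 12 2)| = |(1 7 10 2 12 5 6)| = 7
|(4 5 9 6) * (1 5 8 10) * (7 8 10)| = 6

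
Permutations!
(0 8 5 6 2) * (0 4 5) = [8, 1, 4, 3, 5, 6, 2, 7, 0] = (0 8)(2 4 5 6)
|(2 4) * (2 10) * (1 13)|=|(1 13)(2 4 10)|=6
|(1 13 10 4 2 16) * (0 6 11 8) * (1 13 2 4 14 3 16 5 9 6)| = 40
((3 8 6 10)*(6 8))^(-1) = ((3 6 10))^(-1) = (3 10 6)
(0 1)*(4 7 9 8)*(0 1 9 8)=[9, 1, 2, 3, 7, 5, 6, 8, 4, 0]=(0 9)(4 7 8)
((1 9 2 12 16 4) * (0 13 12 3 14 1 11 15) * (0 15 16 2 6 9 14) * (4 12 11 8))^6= (0 3 2 12 16 11 13)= ((0 13 11 16 12 2 3)(1 14)(4 8)(6 9))^6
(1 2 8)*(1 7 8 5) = (1 2 5)(7 8) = [0, 2, 5, 3, 4, 1, 6, 8, 7]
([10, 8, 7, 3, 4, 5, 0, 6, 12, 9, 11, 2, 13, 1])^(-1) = (0 6 7 2 11 10)(1 13 12 8)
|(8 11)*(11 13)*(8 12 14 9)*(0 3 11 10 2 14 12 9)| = 9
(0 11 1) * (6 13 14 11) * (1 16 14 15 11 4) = (0 6 13 15 11 16 14 4 1) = [6, 0, 2, 3, 1, 5, 13, 7, 8, 9, 10, 16, 12, 15, 4, 11, 14]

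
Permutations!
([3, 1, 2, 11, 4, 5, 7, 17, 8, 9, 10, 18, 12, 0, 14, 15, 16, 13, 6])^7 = [13, 1, 2, 0, 4, 5, 18, 6, 8, 9, 10, 3, 12, 17, 14, 15, 16, 7, 11]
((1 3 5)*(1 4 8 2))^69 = ((1 3 5 4 8 2))^69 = (1 4)(2 5)(3 8)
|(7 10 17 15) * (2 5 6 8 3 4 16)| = |(2 5 6 8 3 4 16)(7 10 17 15)| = 28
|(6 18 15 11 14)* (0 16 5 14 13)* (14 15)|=6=|(0 16 5 15 11 13)(6 18 14)|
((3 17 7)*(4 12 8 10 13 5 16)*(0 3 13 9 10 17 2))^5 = (0 2 3)(4 13 8 16 7 12 5 17)(9 10)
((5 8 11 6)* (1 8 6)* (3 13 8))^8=((1 3 13 8 11)(5 6))^8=(1 8 3 11 13)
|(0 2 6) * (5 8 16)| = |(0 2 6)(5 8 16)| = 3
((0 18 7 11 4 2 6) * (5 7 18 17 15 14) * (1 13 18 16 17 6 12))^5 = (0 6)(1 15 4 18 5 12 17 11 13 14 2 16 7)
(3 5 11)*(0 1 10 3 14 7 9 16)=(0 1 10 3 5 11 14 7 9 16)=[1, 10, 2, 5, 4, 11, 6, 9, 8, 16, 3, 14, 12, 13, 7, 15, 0]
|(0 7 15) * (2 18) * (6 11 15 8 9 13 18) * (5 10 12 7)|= |(0 5 10 12 7 8 9 13 18 2 6 11 15)|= 13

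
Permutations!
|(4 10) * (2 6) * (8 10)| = |(2 6)(4 8 10)| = 6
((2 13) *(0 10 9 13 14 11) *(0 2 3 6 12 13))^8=((0 10 9)(2 14 11)(3 6 12 13))^8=(0 9 10)(2 11 14)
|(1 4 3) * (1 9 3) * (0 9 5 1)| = 6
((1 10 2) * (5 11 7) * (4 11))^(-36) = ((1 10 2)(4 11 7 5))^(-36) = (11)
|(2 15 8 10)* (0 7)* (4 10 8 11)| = |(0 7)(2 15 11 4 10)| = 10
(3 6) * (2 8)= (2 8)(3 6)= [0, 1, 8, 6, 4, 5, 3, 7, 2]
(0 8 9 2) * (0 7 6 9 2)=(0 8 2 7 6 9)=[8, 1, 7, 3, 4, 5, 9, 6, 2, 0]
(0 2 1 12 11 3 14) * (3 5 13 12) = (0 2 1 3 14)(5 13 12 11) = [2, 3, 1, 14, 4, 13, 6, 7, 8, 9, 10, 5, 11, 12, 0]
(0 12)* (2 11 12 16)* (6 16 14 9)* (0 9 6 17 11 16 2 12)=(0 14 6 2 16 12 9 17 11)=[14, 1, 16, 3, 4, 5, 2, 7, 8, 17, 10, 0, 9, 13, 6, 15, 12, 11]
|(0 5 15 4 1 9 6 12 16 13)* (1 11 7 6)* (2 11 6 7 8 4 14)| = |(0 5 15 14 2 11 8 4 6 12 16 13)(1 9)| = 12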